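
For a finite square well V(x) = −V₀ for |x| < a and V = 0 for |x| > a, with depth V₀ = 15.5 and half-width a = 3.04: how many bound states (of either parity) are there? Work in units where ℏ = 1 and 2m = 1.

The dimensionless depth is z₀ = a√(2mV₀)/ℏ = 3.04 × √(15.50) = 11.97.
The even/odd transcendental equations gain one root per π/2 in z₀, giving N = 1 + ⌊2z₀/π⌋ = 1 + ⌊7.619⌋ = 8.

N = 8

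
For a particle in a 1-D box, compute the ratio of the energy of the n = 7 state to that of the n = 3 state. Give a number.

5.44444

E_n = n²π²ℏ²/(2mL²) so the ratio is n₂²/n₁² = 49/9 = 5.44444.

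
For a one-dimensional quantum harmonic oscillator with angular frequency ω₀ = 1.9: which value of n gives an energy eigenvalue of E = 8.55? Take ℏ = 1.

n = 4

Invert E_n = (n + ½)ℏω₀: n = E/ℏω₀ − ½ = 4.000, so n = 4.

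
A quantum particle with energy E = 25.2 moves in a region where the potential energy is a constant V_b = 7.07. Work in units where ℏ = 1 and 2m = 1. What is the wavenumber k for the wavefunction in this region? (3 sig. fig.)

With E > V_b the solution is oscillatory, ψ ∝ e^{±ikx} with k = √(2m(E − V_b))/ℏ.
k = √(2 × 0.5 × 18.13) = 4.258.

k = 4.26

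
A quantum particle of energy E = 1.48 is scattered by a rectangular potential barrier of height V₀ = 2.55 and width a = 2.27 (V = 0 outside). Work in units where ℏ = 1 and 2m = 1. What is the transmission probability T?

E < V₀: inside the barrier ψ ∝ e^{±κx} with κ = √(2m(V₀ − E))/ℏ = 1.034.
κa = 2.348, sinh(κa) = 5.185.
The exact tunnelling result is T⁻¹ = 1 + V₀² sinh²(κa) / [4E(V₀ − E)] = 28.60, so T = 0.0350.

T = 0.0350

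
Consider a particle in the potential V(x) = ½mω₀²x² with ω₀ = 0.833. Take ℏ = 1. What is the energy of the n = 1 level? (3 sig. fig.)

Using E_n = (n + ½)ℏω₀: E_1 = 1.5 × 0.833 = 1.250.

E = 1.25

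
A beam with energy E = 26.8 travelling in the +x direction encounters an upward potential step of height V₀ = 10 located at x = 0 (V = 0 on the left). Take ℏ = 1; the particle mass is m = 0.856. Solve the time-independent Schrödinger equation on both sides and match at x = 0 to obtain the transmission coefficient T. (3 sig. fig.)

T = 0.986

The wavenumbers are k₁ = √(2mE)/ℏ = 6.774 on the left and k₂ = √(2m(E − V₀))/ℏ = 5.363 on the right.
Continuity of ψ and ψ′ at the step yields the reflection amplitude r = (k₁ − k₂)/(k₁ + k₂) = 0.1162; thus R = |r|² = 0.01351, T = 0.9865.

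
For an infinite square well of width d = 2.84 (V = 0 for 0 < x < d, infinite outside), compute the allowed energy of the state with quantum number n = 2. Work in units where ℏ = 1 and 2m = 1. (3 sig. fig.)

Requiring ψ(0) = ψ(d) = 0 quantises k = nπ/d, hence E_n = ℏ²k²/2m = n²π²ℏ²/(2md²).
E_2 = 2² × π² / (2 × 0.5 × 2.84²) = 4.895.

E = 4.89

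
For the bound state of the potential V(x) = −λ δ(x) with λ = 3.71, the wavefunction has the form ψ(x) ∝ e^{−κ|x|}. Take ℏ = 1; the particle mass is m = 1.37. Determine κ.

Integrate −(ℏ²/2m)ψ'' − λδ(x)ψ = Eψ from −ε to +ε: the ψ'' term gives ψ'(0⁺) − ψ'(0⁻) and the δ term gives −(2mλ/ℏ²)ψ(0).
With ψ ∝ e^{−κ|x|} this yields −2κ = −2mλ/ℏ², so κ = mλ/ℏ² = 5.083.

κ = 5.08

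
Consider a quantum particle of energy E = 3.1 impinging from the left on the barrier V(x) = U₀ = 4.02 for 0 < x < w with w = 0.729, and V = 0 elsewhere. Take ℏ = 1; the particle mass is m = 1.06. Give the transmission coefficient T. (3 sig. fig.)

T = 0.328

E < U₀: inside the barrier ψ ∝ e^{±κx} with κ = √(2m(U₀ − E))/ℏ = 1.397.
κw = 1.018, sinh(κw) = 1.203.
The exact tunnelling result is T⁻¹ = 1 + U₀² sinh²(κw) / [4E(U₀ − E)] = 3.051, so T = 0.328.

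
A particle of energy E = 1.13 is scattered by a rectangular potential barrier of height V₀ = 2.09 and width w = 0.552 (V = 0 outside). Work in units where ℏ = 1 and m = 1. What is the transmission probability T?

T = 0.584

E < V₀: inside the barrier ψ ∝ e^{±κx} with κ = √(2m(V₀ − E))/ℏ = 1.386.
κw = 0.7649, sinh(κw) = 0.8417.
The exact tunnelling result is T⁻¹ = 1 + V₀² sinh²(κw) / [4E(V₀ − E)] = 1.713, so T = 0.584.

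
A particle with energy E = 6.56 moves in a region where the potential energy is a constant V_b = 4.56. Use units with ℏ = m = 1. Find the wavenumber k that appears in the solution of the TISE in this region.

With E > V_b the solution is oscillatory, ψ ∝ e^{±ikx} with k = √(2m(E − V_b))/ℏ.
k = √(2 × 1 × 2) = 2.000.

k = 2.00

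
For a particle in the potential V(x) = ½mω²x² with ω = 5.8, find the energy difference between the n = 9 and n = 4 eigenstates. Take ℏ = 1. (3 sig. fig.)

ΔE = 29.0

E_n = ℏω(n + ½), so ΔE = (9 − 4) ℏω = 5 × 5.8 = 29.00.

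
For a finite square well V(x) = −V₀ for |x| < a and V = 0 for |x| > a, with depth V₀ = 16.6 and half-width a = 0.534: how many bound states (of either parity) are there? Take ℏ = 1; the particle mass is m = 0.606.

Define the well-strength parameter z₀ = (a/ℏ)√(2mV₀) = 0.534 × √(2·0.606·16.6) = 2.395.
The even/odd transcendental equations gain one root per π/2 in z₀, giving N = 1 + ⌊2z₀/π⌋ = 1 + ⌊1.525⌋ = 2.

N = 2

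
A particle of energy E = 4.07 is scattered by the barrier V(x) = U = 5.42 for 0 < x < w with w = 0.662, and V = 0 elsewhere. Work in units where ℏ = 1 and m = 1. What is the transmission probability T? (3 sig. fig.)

Since E < U the interior solution is evanescent with decay constant κ = √(2m(U − E))/ℏ = 1.643.
κw = 1.088, sinh(κw) = 1.315.
Matching ψ, ψ′ at both faces gives T = [1 + U² sinh²(κw) / (4E(U − E))]⁻¹ = 1/3.313 = 0.302.

T = 0.302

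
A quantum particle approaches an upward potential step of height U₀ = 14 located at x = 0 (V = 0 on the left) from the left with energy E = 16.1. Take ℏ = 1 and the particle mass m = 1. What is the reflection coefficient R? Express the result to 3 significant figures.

R = 0.220

On each side the TISE gives plane waves with k = √(2m(E − V))/ℏ: k₁ = √(2·1·16.1) = 5.675, k₂ = √(2·1·2.1) = 2.049.
Continuity of ψ and ψ′ at the step yields the reflection amplitude r = (k₁ − k₂)/(k₁ + k₂) = 0.4693; thus R = |r|² = 0.2203, T = 0.7797.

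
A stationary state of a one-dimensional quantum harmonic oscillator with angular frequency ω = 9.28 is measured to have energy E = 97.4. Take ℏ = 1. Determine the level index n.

n = 10

Invert E_n = (n + ½)ℏω: n = E/ℏω − ½ = 9.996, so n = 10.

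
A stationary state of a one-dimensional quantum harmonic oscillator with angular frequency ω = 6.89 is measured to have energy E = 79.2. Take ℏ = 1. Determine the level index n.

Invert E_n = (n + ½)ℏω: n = E/ℏω − ½ = 10.995, so n = 11.

n = 11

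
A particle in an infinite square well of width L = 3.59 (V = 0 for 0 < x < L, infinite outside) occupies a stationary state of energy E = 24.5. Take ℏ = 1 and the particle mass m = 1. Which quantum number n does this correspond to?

n = 8

From E_n = n²π²ℏ²/(2mL²) invert to n = √(2mL²E)/(πℏ).
n = (3.59/π) × √(2 × 1 × 24.5) = 7.999 → n = 8.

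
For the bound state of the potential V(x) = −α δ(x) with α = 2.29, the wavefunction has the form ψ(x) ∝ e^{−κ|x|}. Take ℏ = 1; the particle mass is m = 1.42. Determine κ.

Integrate −(ℏ²/2m)ψ'' − αδ(x)ψ = Eψ from −ε to +ε: the ψ'' term gives ψ'(0⁺) − ψ'(0⁻) and the δ term gives −(2mα/ℏ²)ψ(0).
With ψ ∝ e^{−κ|x|} this yields −2κ = −2mα/ℏ², so κ = mα/ℏ² = 3.252.

κ = 3.25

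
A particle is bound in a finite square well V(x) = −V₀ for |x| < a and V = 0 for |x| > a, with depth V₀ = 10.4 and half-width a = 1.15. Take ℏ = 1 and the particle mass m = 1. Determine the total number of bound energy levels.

Define the well-strength parameter z₀ = (a/ℏ)√(2mV₀) = 1.15 × √(2·1·10.4) = 5.245.
The even/odd transcendental equations gain one root per π/2 in z₀, giving N = 1 + ⌊2z₀/π⌋ = 1 + ⌊3.339⌋ = 4.

N = 4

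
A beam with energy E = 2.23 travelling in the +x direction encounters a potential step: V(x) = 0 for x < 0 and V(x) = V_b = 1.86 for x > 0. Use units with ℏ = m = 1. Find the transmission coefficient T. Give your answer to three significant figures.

On each side the TISE gives plane waves with k = √(2m(E − V))/ℏ: k₁ = √(2·1·2.23) = 2.112, k₂ = √(2·1·0.37) = 0.8602.
Matching ψ and ψ′ at x = 0 gives r = (k₁ − k₂)/(k₁ + k₂), so R = r² = 0.1773 and T = 1 − R = 0.8227.

T = 0.823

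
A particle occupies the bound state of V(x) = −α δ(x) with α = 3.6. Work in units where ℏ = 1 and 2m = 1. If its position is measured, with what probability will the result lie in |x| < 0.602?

The normalised bound state is ψ = √κ e^{−κ|x|} with κ = mα/ℏ² = 1.800.
P(|x| < d) = ∫_{−d}^{d} κ e^{−2κ|x|} dx = 1 − e^{−2κd} = 1 − e^{−2.167} = 0.8855.

P = 0.886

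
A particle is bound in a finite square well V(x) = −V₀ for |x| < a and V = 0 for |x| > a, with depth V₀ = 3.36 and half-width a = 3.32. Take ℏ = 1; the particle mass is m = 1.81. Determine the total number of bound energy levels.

N = 8

The dimensionless depth is z₀ = a√(2mV₀)/ℏ = 3.32 × √(12.16) = 11.58.
A new bound state (alternating even/odd) appears each time z₀ passes a multiple of π/2, so N = ⌊2z₀/π⌋ + 1 = ⌊7.371⌋ + 1 = 8.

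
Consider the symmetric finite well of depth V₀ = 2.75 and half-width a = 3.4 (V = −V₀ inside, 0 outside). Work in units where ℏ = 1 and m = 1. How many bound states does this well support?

Define the well-strength parameter z₀ = (a/ℏ)√(2mV₀) = 3.4 × √(2·1·2.75) = 7.974.
The even/odd transcendental equations gain one root per π/2 in z₀, giving N = 1 + ⌊2z₀/π⌋ = 1 + ⌊5.076⌋ = 6.

N = 6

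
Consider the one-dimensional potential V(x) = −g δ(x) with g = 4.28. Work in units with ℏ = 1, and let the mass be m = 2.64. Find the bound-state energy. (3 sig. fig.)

For x ≠ 0 the bound state is ψ ∝ e^{−κ|x|}; integrating the TISE across the delta gives the cusp condition 2κ = 2mg/ℏ², so κ = 11.30.
Then E = −ℏ²κ²/(2m) = −mg²/(2ℏ²) = -24.18.

E = -24.2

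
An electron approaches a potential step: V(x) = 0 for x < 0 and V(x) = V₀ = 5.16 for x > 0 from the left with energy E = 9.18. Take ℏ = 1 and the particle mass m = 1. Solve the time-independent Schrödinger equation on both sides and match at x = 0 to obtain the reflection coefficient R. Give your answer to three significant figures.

R = 0.0414

On each side the TISE gives plane waves with k = √(2m(E − V))/ℏ: k₁ = √(2·1·9.18) = 4.285, k₂ = √(2·1·4.02) = 2.835.
Matching ψ and ψ′ at x = 0 gives r = (k₁ − k₂)/(k₁ + k₂), so R = r² = 0.04143 and T = 1 − R = 0.9586.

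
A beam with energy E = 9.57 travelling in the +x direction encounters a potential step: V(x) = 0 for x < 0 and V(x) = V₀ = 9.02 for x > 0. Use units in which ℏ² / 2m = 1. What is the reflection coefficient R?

On each side the TISE gives plane waves with k = √(2m(E − V))/ℏ: k₁ = √(2·½·9.57) = 3.094, k₂ = √(2·½·0.55) = 0.7416.
Continuity of ψ and ψ′ at the step yields the reflection amplitude r = (k₁ − k₂)/(k₁ + k₂) = 0.6133; thus R = |r|² = 0.3761, T = 0.6239.

R = 0.376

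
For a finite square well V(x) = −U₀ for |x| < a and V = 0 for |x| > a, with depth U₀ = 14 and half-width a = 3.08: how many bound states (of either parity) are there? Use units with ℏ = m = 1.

Define the well-strength parameter z₀ = (a/ℏ)√(2mU₀) = 3.08 × √(2·1·14) = 16.30.
A new bound state (alternating even/odd) appears each time z₀ passes a multiple of π/2, so N = ⌊2z₀/π⌋ + 1 = ⌊10.38⌋ + 1 = 11.

N = 11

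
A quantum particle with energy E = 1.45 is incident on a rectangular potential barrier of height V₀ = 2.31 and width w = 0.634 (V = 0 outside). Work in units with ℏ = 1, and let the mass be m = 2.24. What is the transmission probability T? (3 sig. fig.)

Since E < V₀ the interior solution is evanescent with decay constant κ = √(2m(V₀ − E))/ℏ = 1.963.
κw = 1.244, sinh(κw) = 1.591.
Matching ψ, ψ′ at both faces gives T = [1 + V₀² sinh²(κw) / (4E(V₀ − E))]⁻¹ = 1/3.710 = 0.270.

T = 0.270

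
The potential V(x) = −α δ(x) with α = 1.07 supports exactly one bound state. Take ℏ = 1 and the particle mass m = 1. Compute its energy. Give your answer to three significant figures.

The bound state is ψ(x) = √κ e^{−κ|x|}. The derivative jump ψ'(0⁺) − ψ'(0⁻) = −(2mα/ℏ²)ψ(0) fixes κ = mα/ℏ² = 1.070.
Then E = −ℏ²κ²/(2m) = −mα²/(2ℏ²) = -0.5725.

E = -0.572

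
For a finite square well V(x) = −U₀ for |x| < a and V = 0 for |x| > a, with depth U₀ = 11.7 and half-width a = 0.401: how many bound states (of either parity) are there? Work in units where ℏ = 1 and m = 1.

The dimensionless depth is z₀ = a√(2mU₀)/ℏ = 0.401 × √(23.40) = 1.940.
The even/odd transcendental equations gain one root per π/2 in z₀, giving N = 1 + ⌊2z₀/π⌋ = 1 + ⌊1.235⌋ = 2.

N = 2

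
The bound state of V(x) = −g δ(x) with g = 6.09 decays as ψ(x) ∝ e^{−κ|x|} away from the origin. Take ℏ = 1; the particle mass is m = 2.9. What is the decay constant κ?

κ = 17.7

Integrating the TISE across x = 0 gives the cusp condition ψ'(0⁺) − ψ'(0⁻) = −(2mg/ℏ²)ψ(0).
With ψ ∝ e^{−κ|x|} this yields −2κ = −2mg/ℏ², so κ = mg/ℏ² = 17.66.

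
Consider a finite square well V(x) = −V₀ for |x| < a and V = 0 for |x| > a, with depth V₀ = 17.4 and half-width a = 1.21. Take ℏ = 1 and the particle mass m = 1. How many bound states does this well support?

N = 5

Define the well-strength parameter z₀ = (a/ℏ)√(2mV₀) = 1.21 × √(2·1·17.4) = 7.138.
The even/odd transcendental equations gain one root per π/2 in z₀, giving N = 1 + ⌊2z₀/π⌋ = 1 + ⌊4.544⌋ = 5.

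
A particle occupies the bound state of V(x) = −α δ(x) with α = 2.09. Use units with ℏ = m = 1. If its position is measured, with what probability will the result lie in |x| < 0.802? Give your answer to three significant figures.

P = 0.965

The normalised bound state is ψ = √κ e^{−κ|x|} with κ = mα/ℏ² = 2.090.
P(|x| < d) = ∫_{−d}^{d} κ e^{−2κ|x|} dx = 1 − e^{−2κd} = 1 − e^{−3.352} = 0.9650.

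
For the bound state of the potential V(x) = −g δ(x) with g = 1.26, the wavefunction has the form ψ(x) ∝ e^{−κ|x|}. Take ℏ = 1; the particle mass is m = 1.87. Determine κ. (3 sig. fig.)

Integrate −(ℏ²/2m)ψ'' − gδ(x)ψ = Eψ from −ε to +ε: the ψ'' term gives ψ'(0⁺) − ψ'(0⁻) and the δ term gives −(2mg/ℏ²)ψ(0).
With ψ ∝ e^{−κ|x|} this yields −2κ = −2mg/ℏ², so κ = mg/ℏ² = 2.356.

κ = 2.36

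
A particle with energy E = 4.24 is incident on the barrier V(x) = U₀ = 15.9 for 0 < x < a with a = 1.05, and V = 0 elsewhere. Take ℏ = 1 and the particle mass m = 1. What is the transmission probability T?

Since E < U₀ the interior solution is evanescent with decay constant κ = √(2m(U₀ − E))/ℏ = 4.829.
κa = 5.071, sinh(κa) = 79.63.
The exact tunnelling result is T⁻¹ = 1 + U₀² sinh²(κa) / [4E(U₀ − E)] = 8107, so T = 0.000123.

T = 0.000123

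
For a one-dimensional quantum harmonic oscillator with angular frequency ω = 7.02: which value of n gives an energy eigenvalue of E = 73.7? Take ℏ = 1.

E_n = ℏω(n + ½) ⇒ n = E/(ℏω) − ½ = 73.7/7.02 − 0.5 = 9.999 → n = 10.

n = 10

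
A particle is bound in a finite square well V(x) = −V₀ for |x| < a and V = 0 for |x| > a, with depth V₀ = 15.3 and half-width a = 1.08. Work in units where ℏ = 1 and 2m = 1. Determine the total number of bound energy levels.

Define the well-strength parameter z₀ = (a/ℏ)√(2mV₀) = 1.08 × √(2·0.5·15.3) = 4.224.
The even/odd transcendental equations gain one root per π/2 in z₀, giving N = 1 + ⌊2z₀/π⌋ = 1 + ⌊2.689⌋ = 3.

N = 3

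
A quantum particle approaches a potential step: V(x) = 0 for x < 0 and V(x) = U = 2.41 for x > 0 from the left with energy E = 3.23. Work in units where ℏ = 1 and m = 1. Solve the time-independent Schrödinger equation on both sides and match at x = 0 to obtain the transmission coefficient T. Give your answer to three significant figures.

On each side the TISE gives plane waves with k = √(2m(E − V))/ℏ: k₁ = √(2·1·3.23) = 2.542, k₂ = √(2·1·0.82) = 1.281.
Continuity of ψ and ψ′ at the step yields the reflection amplitude r = (k₁ − k₂)/(k₁ + k₂) = 0.3299; thus R = |r|² = 0.1088, T = 0.8912.

T = 0.891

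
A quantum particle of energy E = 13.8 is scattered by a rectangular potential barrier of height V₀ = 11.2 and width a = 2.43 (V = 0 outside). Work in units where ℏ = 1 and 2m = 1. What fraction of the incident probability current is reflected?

R = 0.300

Above the barrier the interior wavenumber is k₂ = √(2m(E − V₀))/ℏ = 1.612, giving phase k₂a = 3.918.
Matching at both interfaces gives T⁻¹ = 1 + V₀² sin²(k₂a) / [4E(E − V₀)] = 1.429, hence T = 0.700.
R = 1 − T = 0.300.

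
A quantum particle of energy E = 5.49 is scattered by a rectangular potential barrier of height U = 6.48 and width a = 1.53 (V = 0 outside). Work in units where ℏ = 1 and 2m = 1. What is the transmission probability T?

T = 0.0981

E < U: inside the barrier ψ ∝ e^{±κx} with κ = √(2m(U − E))/ℏ = 0.9950.
κa = 1.522, sinh(κa) = 2.182.
Matching ψ, ψ′ at both faces gives T = [1 + U² sinh²(κa) / (4E(U − E))]⁻¹ = 1/10.20 = 0.0981.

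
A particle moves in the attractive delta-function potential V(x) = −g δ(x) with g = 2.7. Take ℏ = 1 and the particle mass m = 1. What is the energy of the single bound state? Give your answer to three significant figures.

The bound state is ψ(x) = √κ e^{−κ|x|}. The derivative jump ψ'(0⁺) − ψ'(0⁻) = −(2mg/ℏ²)ψ(0) fixes κ = mg/ℏ² = 2.700.
Then E = −ℏ²κ²/(2m) = −mg²/(2ℏ²) = -3.645.

E = -3.65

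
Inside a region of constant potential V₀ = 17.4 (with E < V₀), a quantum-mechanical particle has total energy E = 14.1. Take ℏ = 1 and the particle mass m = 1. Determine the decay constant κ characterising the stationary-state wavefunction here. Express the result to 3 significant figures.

Since E < V₀ the TISE in this region is ψ'' = κ²ψ with κ = √(2m(V₀ − E))/ℏ.
κ = √(2 × 1 × 3.3) = 2.569.

κ = 2.57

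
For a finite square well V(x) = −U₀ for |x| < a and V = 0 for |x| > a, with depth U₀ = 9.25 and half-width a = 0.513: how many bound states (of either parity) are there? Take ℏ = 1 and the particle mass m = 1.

N = 2

The dimensionless depth is z₀ = a√(2mU₀)/ℏ = 0.513 × √(18.50) = 2.206.
A new bound state (alternating even/odd) appears each time z₀ passes a multiple of π/2, so N = ⌊2z₀/π⌋ + 1 = ⌊1.405⌋ + 1 = 2.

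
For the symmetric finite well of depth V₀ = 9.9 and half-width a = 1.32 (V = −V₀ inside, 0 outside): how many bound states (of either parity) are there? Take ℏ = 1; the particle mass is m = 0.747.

N = 4

Define the well-strength parameter z₀ = (a/ℏ)√(2mV₀) = 1.32 × √(2·0.747·9.9) = 5.077.
A new bound state (alternating even/odd) appears each time z₀ passes a multiple of π/2, so N = ⌊2z₀/π⌋ + 1 = ⌊3.232⌋ + 1 = 4.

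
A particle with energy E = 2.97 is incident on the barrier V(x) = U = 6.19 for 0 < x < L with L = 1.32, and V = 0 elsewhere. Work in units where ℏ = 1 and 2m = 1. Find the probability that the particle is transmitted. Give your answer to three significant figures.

E < U: inside the barrier ψ ∝ e^{±κx} with κ = √(2m(U − E))/ℏ = 1.794.
κL = 2.369, sinh(κL) = 5.295.
The exact tunnelling result is T⁻¹ = 1 + U² sinh²(κL) / [4E(U − E)] = 29.08, so T = 0.0344.

T = 0.0344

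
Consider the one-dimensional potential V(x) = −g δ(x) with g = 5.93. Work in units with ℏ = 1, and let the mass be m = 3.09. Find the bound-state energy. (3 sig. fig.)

E = -54.3

The bound state is ψ(x) = √κ e^{−κ|x|}. The derivative jump ψ'(0⁺) − ψ'(0⁻) = −(2mg/ℏ²)ψ(0) fixes κ = mg/ℏ² = 18.32.
Then E = −ℏ²κ²/(2m) = −mg²/(2ℏ²) = -54.33.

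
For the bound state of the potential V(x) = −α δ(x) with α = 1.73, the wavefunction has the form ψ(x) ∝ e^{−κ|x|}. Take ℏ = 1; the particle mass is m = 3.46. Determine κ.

κ = 5.99

Integrate −(ℏ²/2m)ψ'' − αδ(x)ψ = Eψ from −ε to +ε: the ψ'' term gives ψ'(0⁺) − ψ'(0⁻) and the δ term gives −(2mα/ℏ²)ψ(0).
With ψ ∝ e^{−κ|x|} this yields −2κ = −2mα/ℏ², so κ = mα/ℏ² = 5.986.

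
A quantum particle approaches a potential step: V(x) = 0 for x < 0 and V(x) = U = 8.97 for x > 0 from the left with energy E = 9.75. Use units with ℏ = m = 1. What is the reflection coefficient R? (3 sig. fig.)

R = 0.313

On each side the TISE gives plane waves with k = √(2m(E − V))/ℏ: k₁ = √(2·1·9.75) = 4.416, k₂ = √(2·1·0.78) = 1.249.
Continuity of ψ and ψ′ at the step yields the reflection amplitude r = (k₁ − k₂)/(k₁ + k₂) = 0.5590; thus R = |r|² = 0.3125, T = 0.6875.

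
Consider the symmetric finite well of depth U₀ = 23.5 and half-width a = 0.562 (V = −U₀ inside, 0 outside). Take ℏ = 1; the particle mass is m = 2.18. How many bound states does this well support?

N = 4

Define the well-strength parameter z₀ = (a/ℏ)√(2mU₀) = 0.562 × √(2·2.18·23.5) = 5.689.
The even/odd transcendental equations gain one root per π/2 in z₀, giving N = 1 + ⌊2z₀/π⌋ = 1 + ⌊3.622⌋ = 4.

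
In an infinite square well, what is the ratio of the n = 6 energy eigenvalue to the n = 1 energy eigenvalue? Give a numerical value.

36

Since E_n ∝ n², the ratio is (6/1)² = 36.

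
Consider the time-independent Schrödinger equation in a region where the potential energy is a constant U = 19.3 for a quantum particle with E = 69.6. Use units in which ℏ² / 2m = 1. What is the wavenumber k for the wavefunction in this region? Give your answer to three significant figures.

With E > U the solution is oscillatory, ψ ∝ e^{±ikx} with k = √(2m(E − U))/ℏ.
k = √(2 × 0.5 × 50.3) = 7.092.

k = 7.09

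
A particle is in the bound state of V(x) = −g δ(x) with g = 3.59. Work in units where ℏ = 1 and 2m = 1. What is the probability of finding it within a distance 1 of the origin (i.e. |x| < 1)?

P = 0.972

The normalised bound state is ψ = √κ e^{−κ|x|} with κ = mg/ℏ² = 1.795.
P(|x| < d) = ∫_{−d}^{d} κ e^{−2κ|x|} dx = 1 − e^{−2κd} = 1 − e^{−3.590} = 0.9724.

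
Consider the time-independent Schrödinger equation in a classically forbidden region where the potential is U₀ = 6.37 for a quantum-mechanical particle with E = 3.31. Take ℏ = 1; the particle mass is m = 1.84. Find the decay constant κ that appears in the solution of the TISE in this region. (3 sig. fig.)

Since E < U₀ the TISE in this region is ψ'' = κ²ψ with κ = √(2m(U₀ − E))/ℏ.
κ = √(2 × 1.84 × 3.06) = 3.356.

κ = 3.36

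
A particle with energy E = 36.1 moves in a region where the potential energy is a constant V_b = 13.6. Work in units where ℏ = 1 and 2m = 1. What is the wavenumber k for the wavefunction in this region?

k = 4.74

With E > V_b the solution is oscillatory, ψ ∝ e^{±ikx} with k = √(2m(E − V_b))/ℏ.
k = √(2 × 0.5 × 22.5) = 4.743.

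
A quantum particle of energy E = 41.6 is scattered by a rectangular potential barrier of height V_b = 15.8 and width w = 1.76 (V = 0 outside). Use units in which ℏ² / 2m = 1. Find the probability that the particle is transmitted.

T = 0.988

Above the barrier the interior wavenumber is k₂ = √(2m(E − V_b))/ℏ = 5.079, giving phase k₂w = 8.940.
Matching at both interfaces gives T⁻¹ = 1 + V_b² sin²(k₂w) / [4E(E − V_b)] = 1.013, hence T = 0.988.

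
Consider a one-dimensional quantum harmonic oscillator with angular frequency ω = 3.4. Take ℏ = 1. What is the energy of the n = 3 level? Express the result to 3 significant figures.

E = 11.9

The oscillator eigenvalues are E_n = ℏω(n + ½), so E_3 = 3.4 × 3.5 = 11.90.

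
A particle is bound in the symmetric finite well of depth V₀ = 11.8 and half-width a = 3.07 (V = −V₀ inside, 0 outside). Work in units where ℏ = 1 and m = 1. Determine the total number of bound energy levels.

N = 10

The dimensionless depth is z₀ = a√(2mV₀)/ℏ = 3.07 × √(23.60) = 14.91.
The even/odd transcendental equations gain one root per π/2 in z₀, giving N = 1 + ⌊2z₀/π⌋ = 1 + ⌊9.495⌋ = 10.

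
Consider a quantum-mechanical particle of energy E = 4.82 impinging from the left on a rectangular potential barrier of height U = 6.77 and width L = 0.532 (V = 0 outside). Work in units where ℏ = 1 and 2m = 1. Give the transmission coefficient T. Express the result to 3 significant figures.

T = 0.554

Since E < U the interior solution is evanescent with decay constant κ = √(2m(U − E))/ℏ = 1.396.
κL = 0.7429, sinh(κL) = 0.8131.
Matching ψ, ψ′ at both faces gives T = [1 + U² sinh²(κL) / (4E(U − E))]⁻¹ = 1/1.806 = 0.554.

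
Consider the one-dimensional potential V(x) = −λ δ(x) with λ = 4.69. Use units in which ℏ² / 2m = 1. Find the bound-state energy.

The bound state is ψ(x) = √κ e^{−κ|x|}. The derivative jump ψ'(0⁺) − ψ'(0⁻) = −(2mλ/ℏ²)ψ(0) fixes κ = mλ/ℏ² = 2.345.
Then E = −ℏ²κ²/(2m) = −mλ²/(2ℏ²) = -5.499.

E = -5.50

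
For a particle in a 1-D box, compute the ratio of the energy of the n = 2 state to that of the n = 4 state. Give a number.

0.25

E_n = n²π²ℏ²/(2mL²) so the ratio is n₂²/n₁² = 4/16 = 0.25.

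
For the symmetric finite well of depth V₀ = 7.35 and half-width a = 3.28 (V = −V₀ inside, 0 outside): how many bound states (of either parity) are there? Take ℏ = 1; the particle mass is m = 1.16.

N = 9

The dimensionless depth is z₀ = a√(2mV₀)/ℏ = 3.28 × √(17.05) = 13.54.
A new bound state (alternating even/odd) appears each time z₀ passes a multiple of π/2, so N = ⌊2z₀/π⌋ + 1 = ⌊8.623⌋ + 1 = 9.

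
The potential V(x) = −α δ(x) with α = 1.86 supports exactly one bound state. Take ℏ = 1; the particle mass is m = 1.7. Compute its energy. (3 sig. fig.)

The bound state is ψ(x) = √κ e^{−κ|x|}. The derivative jump ψ'(0⁺) − ψ'(0⁻) = −(2mα/ℏ²)ψ(0) fixes κ = mα/ℏ² = 3.162.
Then E = −ℏ²κ²/(2m) = −mα²/(2ℏ²) = -2.941.

E = -2.94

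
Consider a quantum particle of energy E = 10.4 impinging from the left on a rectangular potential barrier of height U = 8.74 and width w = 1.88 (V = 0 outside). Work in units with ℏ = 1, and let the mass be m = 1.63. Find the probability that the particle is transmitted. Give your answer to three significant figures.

T = 0.504

E > U: inside the barrier k₂ = √(2m(E − U))/ℏ = 2.326, k₂w = 4.373.
Matching at both interfaces gives T⁻¹ = 1 + U² sin²(k₂w) / [4E(E − U)] = 1.984, hence T = 0.504.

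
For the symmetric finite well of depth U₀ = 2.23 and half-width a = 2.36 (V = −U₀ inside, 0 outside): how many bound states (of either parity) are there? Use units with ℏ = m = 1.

The dimensionless depth is z₀ = a√(2mU₀)/ℏ = 2.36 × √(4.460) = 4.984.
A new bound state (alternating even/odd) appears each time z₀ passes a multiple of π/2, so N = ⌊2z₀/π⌋ + 1 = ⌊3.173⌋ + 1 = 4.

N = 4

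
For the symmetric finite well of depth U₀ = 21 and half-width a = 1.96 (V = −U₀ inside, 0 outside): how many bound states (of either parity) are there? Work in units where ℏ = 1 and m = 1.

Define the well-strength parameter z₀ = (a/ℏ)√(2mU₀) = 1.96 × √(2·1·21) = 12.70.
A new bound state (alternating even/odd) appears each time z₀ passes a multiple of π/2, so N = ⌊2z₀/π⌋ + 1 = ⌊8.087⌋ + 1 = 9.

N = 9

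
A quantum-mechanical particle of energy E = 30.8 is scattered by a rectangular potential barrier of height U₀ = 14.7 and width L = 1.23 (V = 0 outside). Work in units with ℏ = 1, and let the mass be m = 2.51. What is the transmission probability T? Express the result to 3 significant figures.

T = 0.902

Above the barrier the interior wavenumber is k₂ = √(2m(E − U₀))/ℏ = 8.990, giving phase k₂L = 11.06.
Matching at both interfaces gives T⁻¹ = 1 + U₀² sin²(k₂L) / [4E(E − U₀)] = 1.109, hence T = 0.902.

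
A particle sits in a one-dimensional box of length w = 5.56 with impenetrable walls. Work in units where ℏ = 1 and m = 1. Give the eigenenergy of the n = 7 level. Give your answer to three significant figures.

E = 7.82

Requiring ψ(0) = ψ(w) = 0 quantises k = nπ/w, hence E_n = ℏ²k²/2m = n²π²ℏ²/(2mw²).
E_7 = 7² × π² / (2 × 1 × 5.56²) = 7.822.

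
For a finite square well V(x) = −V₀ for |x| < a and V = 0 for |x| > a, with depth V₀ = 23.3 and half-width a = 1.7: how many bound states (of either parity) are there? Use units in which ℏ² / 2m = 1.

Define the well-strength parameter z₀ = (a/ℏ)√(2mV₀) = 1.7 × √(2·0.5·23.3) = 8.206.
A new bound state (alternating even/odd) appears each time z₀ passes a multiple of π/2, so N = ⌊2z₀/π⌋ + 1 = ⌊5.224⌋ + 1 = 6.

N = 6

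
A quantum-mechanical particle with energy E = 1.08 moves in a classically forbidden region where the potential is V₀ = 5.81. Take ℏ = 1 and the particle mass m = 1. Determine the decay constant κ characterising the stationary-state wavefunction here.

κ = 3.08

Since E < V₀ the TISE in this region is ψ'' = κ²ψ with κ = √(2m(V₀ − E))/ℏ.
κ = √(2 × 1 × 4.73) = 3.076.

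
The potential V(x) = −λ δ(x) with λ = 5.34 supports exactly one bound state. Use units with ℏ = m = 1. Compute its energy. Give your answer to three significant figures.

E = -14.3

The bound state is ψ(x) = √κ e^{−κ|x|}. The derivative jump ψ'(0⁺) − ψ'(0⁻) = −(2mλ/ℏ²)ψ(0) fixes κ = mλ/ℏ² = 5.340.
Then E = −ℏ²κ²/(2m) = −mλ²/(2ℏ²) = -14.26.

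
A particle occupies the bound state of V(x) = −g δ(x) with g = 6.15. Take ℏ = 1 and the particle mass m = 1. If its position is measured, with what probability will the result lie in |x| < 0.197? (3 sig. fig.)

P = 0.911

The normalised bound state is ψ = √κ e^{−κ|x|} with κ = mg/ℏ² = 6.150.
P(|x| < d) = ∫_{−d}^{d} κ e^{−2κ|x|} dx = 1 − e^{−2κd} = 1 − e^{−2.423} = 0.9114.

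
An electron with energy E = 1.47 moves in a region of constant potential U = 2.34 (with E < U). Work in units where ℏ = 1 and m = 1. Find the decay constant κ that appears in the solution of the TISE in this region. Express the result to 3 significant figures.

κ = 1.32

Since E < U the TISE in this region is ψ'' = κ²ψ with κ = √(2m(U − E))/ℏ.
κ = √(2 × 1 × 0.87) = 1.319.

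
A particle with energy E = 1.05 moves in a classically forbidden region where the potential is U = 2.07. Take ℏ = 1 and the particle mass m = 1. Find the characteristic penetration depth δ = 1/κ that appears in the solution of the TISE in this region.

δ = 0.700

Since E < U the TISE in this region is ψ'' = κ²ψ with κ = √(2m(U − E))/ℏ.
κ = √(2 × 1 × 1.02) = 1.428. The penetration depth is δ = 1/κ = 0.700.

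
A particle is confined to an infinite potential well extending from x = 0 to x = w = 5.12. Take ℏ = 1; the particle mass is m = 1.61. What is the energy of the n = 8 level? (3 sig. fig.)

E = 7.48

The infinite-well eigenfunctions ψ_n = √(2/w) sin(nπx/w) vanish at both walls, giving E_n = n²π²ℏ²/(2mw²).
E_8 = 8² × π² / (2 × 1.61 × 5.12²) = 7.483.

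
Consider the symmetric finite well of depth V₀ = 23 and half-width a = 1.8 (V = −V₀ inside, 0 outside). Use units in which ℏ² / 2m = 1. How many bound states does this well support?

N = 6

The dimensionless depth is z₀ = a√(2mV₀)/ℏ = 1.8 × √(23.00) = 8.632.
The even/odd transcendental equations gain one root per π/2 in z₀, giving N = 1 + ⌊2z₀/π⌋ = 1 + ⌊5.496⌋ = 6.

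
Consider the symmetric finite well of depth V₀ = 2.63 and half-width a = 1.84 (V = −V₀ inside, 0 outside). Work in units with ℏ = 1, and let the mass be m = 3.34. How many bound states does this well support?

N = 5

Define the well-strength parameter z₀ = (a/ℏ)√(2mV₀) = 1.84 × √(2·3.34·2.63) = 7.712.
A new bound state (alternating even/odd) appears each time z₀ passes a multiple of π/2, so N = ⌊2z₀/π⌋ + 1 = ⌊4.910⌋ + 1 = 5.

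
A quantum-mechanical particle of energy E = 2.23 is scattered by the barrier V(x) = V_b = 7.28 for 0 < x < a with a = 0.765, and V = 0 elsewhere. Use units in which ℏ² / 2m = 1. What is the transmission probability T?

E < V_b: inside the barrier ψ ∝ e^{±κx} with κ = √(2m(V_b − E))/ℏ = 2.247.
κa = 1.719, sinh(κa) = 2.700.
Matching ψ, ψ′ at both faces gives T = [1 + V_b² sinh²(κa) / (4E(V_b − E))]⁻¹ = 1/9.578 = 0.104.

T = 0.104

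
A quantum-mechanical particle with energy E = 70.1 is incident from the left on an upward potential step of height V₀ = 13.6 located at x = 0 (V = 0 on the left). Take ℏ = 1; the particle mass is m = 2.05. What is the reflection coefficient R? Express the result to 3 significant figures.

On each side the TISE gives plane waves with k = √(2m(E − V))/ℏ: k₁ = √(2·2.05·70.1) = 16.95, k₂ = √(2·2.05·56.5) = 15.22.
Matching ψ and ψ′ at x = 0 gives r = (k₁ − k₂)/(k₁ + k₂), so R = r² = 0.002902 and T = 1 − R = 0.9971.

R = 0.00290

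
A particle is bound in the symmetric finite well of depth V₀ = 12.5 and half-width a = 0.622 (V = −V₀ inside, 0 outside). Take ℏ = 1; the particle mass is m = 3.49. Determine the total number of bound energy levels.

Define the well-strength parameter z₀ = (a/ℏ)√(2mV₀) = 0.622 × √(2·3.49·12.5) = 5.810.
A new bound state (alternating even/odd) appears each time z₀ passes a multiple of π/2, so N = ⌊2z₀/π⌋ + 1 = ⌊3.699⌋ + 1 = 4.

N = 4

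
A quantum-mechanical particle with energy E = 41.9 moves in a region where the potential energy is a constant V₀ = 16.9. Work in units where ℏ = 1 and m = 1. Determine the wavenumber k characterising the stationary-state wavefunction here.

With E > V₀ the solution is oscillatory, ψ ∝ e^{±ikx} with k = √(2m(E − V₀))/ℏ.
k = √(2 × 1 × 25) = 7.071.

k = 7.07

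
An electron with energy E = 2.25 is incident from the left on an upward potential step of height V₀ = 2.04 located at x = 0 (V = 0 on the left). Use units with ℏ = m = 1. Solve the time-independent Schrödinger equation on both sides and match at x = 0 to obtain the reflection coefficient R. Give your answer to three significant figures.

On each side the TISE gives plane waves with k = √(2m(E − V))/ℏ: k₁ = √(2·1·2.25) = 2.121, k₂ = √(2·1·0.21) = 0.6481.
Continuity of ψ and ψ′ at the step yields the reflection amplitude r = (k₁ − k₂)/(k₁ + k₂) = 0.5320; thus R = |r|² = 0.2830, T = 0.7170.

R = 0.283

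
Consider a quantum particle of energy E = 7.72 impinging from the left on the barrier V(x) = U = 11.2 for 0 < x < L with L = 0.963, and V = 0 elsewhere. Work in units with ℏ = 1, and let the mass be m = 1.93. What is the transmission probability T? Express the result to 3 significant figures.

T = 0.00294

E < U: inside the barrier ψ ∝ e^{±κx} with κ = √(2m(U − E))/ℏ = 3.665.
κL = 3.529, sinh(κL) = 17.04.
The exact tunnelling result is T⁻¹ = 1 + U² sinh²(κL) / [4E(U − E)] = 339.9, so T = 0.00294.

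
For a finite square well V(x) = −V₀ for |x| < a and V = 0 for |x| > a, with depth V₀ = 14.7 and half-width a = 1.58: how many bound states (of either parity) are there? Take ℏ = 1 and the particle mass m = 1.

Define the well-strength parameter z₀ = (a/ℏ)√(2mV₀) = 1.58 × √(2·1·14.7) = 8.567.
The even/odd transcendental equations gain one root per π/2 in z₀, giving N = 1 + ⌊2z₀/π⌋ = 1 + ⌊5.454⌋ = 6.

N = 6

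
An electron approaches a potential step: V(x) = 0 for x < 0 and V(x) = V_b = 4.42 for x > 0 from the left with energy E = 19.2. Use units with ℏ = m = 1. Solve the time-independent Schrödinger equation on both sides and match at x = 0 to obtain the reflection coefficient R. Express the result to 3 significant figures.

R = 0.00427

On each side the TISE gives plane waves with k = √(2m(E − V))/ℏ: k₁ = √(2·1·19.2) = 6.197, k₂ = √(2·1·14.78) = 5.437.
Continuity of ψ and ψ′ at the step yields the reflection amplitude r = (k₁ − k₂)/(k₁ + k₂) = 0.06532; thus R = |r|² = 0.004266, T = 0.9957.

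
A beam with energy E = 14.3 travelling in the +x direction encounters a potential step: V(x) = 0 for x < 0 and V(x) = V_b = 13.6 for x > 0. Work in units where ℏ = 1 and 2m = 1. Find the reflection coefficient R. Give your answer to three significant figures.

R = 0.407

On each side the TISE gives plane waves with k = √(2m(E − V))/ℏ: k₁ = √(2·½·14.3) = 3.782, k₂ = √(2·½·0.7) = 0.8367.
Matching ψ and ψ′ at x = 0 gives r = (k₁ − k₂)/(k₁ + k₂), so R = r² = 0.4066 and T = 1 − R = 0.5934.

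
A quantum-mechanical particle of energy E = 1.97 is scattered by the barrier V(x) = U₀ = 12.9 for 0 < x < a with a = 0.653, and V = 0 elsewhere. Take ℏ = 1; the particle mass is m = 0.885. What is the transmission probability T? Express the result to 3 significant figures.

T = 0.00663

E < U₀: inside the barrier ψ ∝ e^{±κx} with κ = √(2m(U₀ − E))/ℏ = 4.398.
κa = 2.872, sinh(κa) = 8.809.
The exact tunnelling result is T⁻¹ = 1 + U₀² sinh²(κa) / [4E(U₀ − E)] = 150.9, so T = 0.00663.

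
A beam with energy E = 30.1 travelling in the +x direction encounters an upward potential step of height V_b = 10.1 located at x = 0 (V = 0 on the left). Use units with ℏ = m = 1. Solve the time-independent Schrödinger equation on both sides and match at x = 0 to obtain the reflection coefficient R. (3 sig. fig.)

On each side the TISE gives plane waves with k = √(2m(E − V))/ℏ: k₁ = √(2·1·30.1) = 7.759, k₂ = √(2·1·20) = 6.325.
Matching ψ and ψ′ at x = 0 gives r = (k₁ − k₂)/(k₁ + k₂), so R = r² = 0.01037 and T = 1 − R = 0.9896.

R = 0.0104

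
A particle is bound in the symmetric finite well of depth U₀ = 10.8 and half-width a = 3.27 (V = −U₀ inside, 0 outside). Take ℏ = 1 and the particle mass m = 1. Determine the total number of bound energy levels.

N = 10

The dimensionless depth is z₀ = a√(2mU₀)/ℏ = 3.27 × √(21.60) = 15.20.
A new bound state (alternating even/odd) appears each time z₀ passes a multiple of π/2, so N = ⌊2z₀/π⌋ + 1 = ⌊9.675⌋ + 1 = 10.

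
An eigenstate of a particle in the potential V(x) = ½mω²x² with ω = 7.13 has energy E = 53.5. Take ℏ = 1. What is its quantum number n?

E_n = ℏω(n + ½) ⇒ n = E/(ℏω) − ½ = 53.5/7.13 − 0.5 = 7.004 → n = 7.

n = 7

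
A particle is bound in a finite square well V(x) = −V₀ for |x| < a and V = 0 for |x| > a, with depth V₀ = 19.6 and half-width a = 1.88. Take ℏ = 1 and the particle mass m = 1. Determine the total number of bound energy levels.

N = 8

Define the well-strength parameter z₀ = (a/ℏ)√(2mV₀) = 1.88 × √(2·1·19.6) = 11.77.
The even/odd transcendental equations gain one root per π/2 in z₀, giving N = 1 + ⌊2z₀/π⌋ = 1 + ⌊7.493⌋ = 8.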